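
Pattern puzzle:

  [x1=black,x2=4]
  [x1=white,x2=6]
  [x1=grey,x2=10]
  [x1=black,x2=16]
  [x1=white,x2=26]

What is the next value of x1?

grey

X1: repeats black → white → grey; black, white, grey, black, white → grey.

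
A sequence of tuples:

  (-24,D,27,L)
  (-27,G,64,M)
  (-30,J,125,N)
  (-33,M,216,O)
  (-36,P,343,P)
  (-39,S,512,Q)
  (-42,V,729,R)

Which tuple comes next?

(-45,Y,1000,S)

For the first coordinate, −3 each step: -24, -27, -30, -33, -36, -39, -42 → -45.
First letter: letters move forward 3 places in the alphabet; D, G, J, M, P, S, V → Y.
Third coordinate — perfect cubes: 3³, 4³, 5³, …: 27, 64, 125, 216, 343, 512, 729 → 1000.
Second letter — letters move forward 1 place in the alphabet: L, M, N, O, P, Q, R → S.
Combining the parts gives (-45,Y,1000,S).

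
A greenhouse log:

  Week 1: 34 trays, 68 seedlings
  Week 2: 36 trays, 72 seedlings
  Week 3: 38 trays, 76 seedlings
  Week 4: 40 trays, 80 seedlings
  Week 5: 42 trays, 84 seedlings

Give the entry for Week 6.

Trays: +2 each step; 34, 36, 38, 40, 42 → 44.
Seedlings: 68, 72, 76, 80, 84 → 88 (always 2 × the trays).
Putting it together: 44 trays, 88 seedlings.

44 trays, 88 seedlings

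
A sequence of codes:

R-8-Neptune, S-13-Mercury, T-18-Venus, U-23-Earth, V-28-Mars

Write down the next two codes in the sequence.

Letter: R, S, T, U, V → W → X (letters move forward 1 place in the alphabet).
Second component: +5 each step; 8, 13, 18, 23, 28 → 33 → 38.
Planet: runs through the planets Mercury→Neptune, so Neptune, Mercury, Venus, Earth, Mars → Jupiter → Saturn.
So the next two codes are W-33-Jupiter and X-38-Saturn.

W-33-Jupiter, X-38-Saturn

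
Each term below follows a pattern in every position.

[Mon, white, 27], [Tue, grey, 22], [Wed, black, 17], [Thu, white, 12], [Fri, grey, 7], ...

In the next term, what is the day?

Sat

Day: runs through the weekdays Mon→Sun; Mon, Tue, Wed, Thu, Fri → Sat.
Shade goes white, grey, black, white, grey → black (repeats white → grey → black).
Third coordinate: −5 each step, so 27, 22, 17, 12, 7 → 2.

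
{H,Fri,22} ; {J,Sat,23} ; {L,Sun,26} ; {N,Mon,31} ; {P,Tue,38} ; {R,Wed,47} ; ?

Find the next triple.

{T,Thu,58}

Letter goes H, J, L, N, P, R → T (letters move forward 2 places in the alphabet).
Day: Fri, Sat, Sun, Mon, Tue, Wed → Thu (runs through the weekdays Mon→Sun).
Third component — differences are 1, 3, 5, … (increasing by 2 each time): 22, 23, 26, 31, 38, 47 → 58.
So the next triple is {T,Thu,58}.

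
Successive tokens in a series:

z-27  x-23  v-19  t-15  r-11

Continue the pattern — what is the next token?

Letter goes z, x, v, t, r → p (letters move back 2 places in the alphabet).
Second component goes 27, 23, 19, 15, 11 → 7 (−4 each step).
So the next token is p-7.

p-7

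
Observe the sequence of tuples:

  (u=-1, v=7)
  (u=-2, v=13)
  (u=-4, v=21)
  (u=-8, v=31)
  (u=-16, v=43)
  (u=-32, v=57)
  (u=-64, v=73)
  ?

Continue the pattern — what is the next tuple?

(u=-128, v=91)

U — ×2 each step: -1, -2, -4, -8, -16, -32, -64 → -128.
V: 7, 13, 21, 31, 43, 57, 73 → 91 (differences are 6, 8, 10, … (increasing by 2 each time)).
Combining the parts gives (u=-128, v=91).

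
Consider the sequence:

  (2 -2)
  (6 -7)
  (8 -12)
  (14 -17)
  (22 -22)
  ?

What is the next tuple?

First entry: each term is the sum of the two before it; 2, 6, 8, 14, 22 → 36.
Second entry goes -2, -7, -12, -17, -22 → -27 (−5 each step).
Combining the parts gives (36 -27).

(36 -27)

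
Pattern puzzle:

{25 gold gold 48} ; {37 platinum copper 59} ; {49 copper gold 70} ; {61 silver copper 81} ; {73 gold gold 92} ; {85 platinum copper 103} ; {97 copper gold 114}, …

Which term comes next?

First value: +12 each step; 25, 37, 49, 61, 73, 85, 97 → 109.
First metal: repeats gold → platinum → copper → silver, so gold, platinum, copper, silver, gold, platinum, copper → silver.
Second metal goes gold, copper, gold, copper, gold, copper, gold → copper (alternates gold ↔ copper).
For the fourth value, +11 each step: 48, 59, 70, 81, 92, 103, 114 → 125.
Combining the parts gives {109 silver copper 125}.

{109 silver copper 125}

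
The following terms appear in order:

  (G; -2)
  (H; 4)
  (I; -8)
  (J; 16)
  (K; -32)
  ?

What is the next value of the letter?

L

Letter: letters move forward 1 place in the alphabet; G, H, I, J, K → L.
For the second entry, ×(-2) each step: -2, 4, -8, 16, -32 → 64.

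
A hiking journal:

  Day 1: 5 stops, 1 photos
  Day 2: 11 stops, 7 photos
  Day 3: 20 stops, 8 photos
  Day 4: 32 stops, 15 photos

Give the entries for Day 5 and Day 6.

Stops: differences are 6, 9, 12, … (increasing by 3 each time); 5, 11, 20, 32 → 47 → 65.
For the photos, each term is the sum of the two before it: 1, 7, 8, 15 → 23 → 38.
Putting the parts together: 47 stops, 23 photos and then 65 stops, 38 photos.

47 stops, 23 photos; 65 stops, 38 photos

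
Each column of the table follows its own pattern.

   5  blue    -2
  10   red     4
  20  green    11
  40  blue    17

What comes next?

First component: 5, 10, 20, 40 → 80 (×2 each step).
Colour: repeats blue → red → green; blue, red, green, blue → red.
Third component: alternating steps +6, +7, +6, +7, …, so -2, 4, 11, 17 → 24.
Putting it together: 80  red  24.

80  red  24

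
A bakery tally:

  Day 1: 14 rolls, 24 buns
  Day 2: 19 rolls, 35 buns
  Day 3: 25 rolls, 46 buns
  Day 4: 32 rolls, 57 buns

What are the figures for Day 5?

40 rolls, 68 buns

Rolls: differences are 5, 6, 7, … (increasing by 1 each time), so 14, 19, 25, 32 → 40.
For the buns, +11 each step: 24, 35, 46, 57 → 68.
Putting it together: 40 rolls, 68 buns.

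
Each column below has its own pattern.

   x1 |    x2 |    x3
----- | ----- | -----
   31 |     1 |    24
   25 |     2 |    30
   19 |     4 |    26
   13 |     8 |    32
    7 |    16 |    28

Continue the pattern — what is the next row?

1  32  34

Column x1 goes 31, 25, 19, 13, 7 → 1 (−6 each step).
Column x2: 1, 2, 4, 8, 16 → 32 (×2 each step).
Column x3: 24, 30, 26, 32, 28 → 34 (alternating steps +6, −4, +6, −4, …).
So the next row is 1  32  34.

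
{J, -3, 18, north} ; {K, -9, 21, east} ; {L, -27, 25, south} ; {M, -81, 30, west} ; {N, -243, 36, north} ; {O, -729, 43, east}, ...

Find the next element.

Letter goes J, K, L, M, N, O → P (letters move forward 1 place in the alphabet).
For the second value, ×3 each step: -3, -9, -27, -81, -243, -729 → -2187.
For the third value, differences are 3, 4, 5, … (increasing by 1 each time): 18, 21, 25, 30, 36, 43 → 51.
Direction: north, east, south, west, north, east → south (repeats north → east → south → west).
So the next element is {P, -2187, 51, south}.

{P, -2187, 51, south}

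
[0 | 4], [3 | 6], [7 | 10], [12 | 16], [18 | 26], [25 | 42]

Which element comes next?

[33 | 68]

First slot: 0, 3, 7, 12, 18, 25 → 33 (differences are 3, 4, 5, … (increasing by 1 each time)).
For the second slot, each term is the sum of the two before it: 4, 6, 10, 16, 26, 42 → 68.
Putting it together: [33 | 68].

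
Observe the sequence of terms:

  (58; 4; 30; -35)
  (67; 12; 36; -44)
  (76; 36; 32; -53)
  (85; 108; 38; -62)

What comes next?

(94; 324; 34; -71)

First component goes 58, 67, 76, 85 → 94 (+9 each step).
Second component: ×3 each step, so 4, 12, 36, 108 → 324.
Third component: alternating steps +6, −4, +6, −4, …; 30, 36, 32, 38 → 34.
Fourth component: −9 each step; -35, -44, -53, -62 → -71.
So the next term is (94; 324; 34; -71).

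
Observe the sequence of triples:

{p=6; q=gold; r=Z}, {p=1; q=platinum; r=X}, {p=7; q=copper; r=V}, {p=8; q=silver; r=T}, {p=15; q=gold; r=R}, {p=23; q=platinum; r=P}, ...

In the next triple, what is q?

P: each term is the sum of the two before it, so 6, 1, 7, 8, 15, 23 → 38.
Q: repeats gold → platinum → copper → silver, so gold, platinum, copper, silver, gold, platinum → copper.
R: letters move back 2 places in the alphabet, so Z, X, V, T, R, P → N.

copper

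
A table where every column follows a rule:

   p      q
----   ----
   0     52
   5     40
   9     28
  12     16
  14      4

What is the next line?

15  -8

Column p: differences are 5, 4, 3, … (decreasing by 1 each time), so 0, 5, 9, 12, 14 → 15.
Column q: −12 each step, so 52, 40, 28, 16, 4 → -8.
Putting it together: 15  -8.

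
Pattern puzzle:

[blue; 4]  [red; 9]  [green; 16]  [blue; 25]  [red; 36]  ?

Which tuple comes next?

[green; 49]

Colour: blue, red, green, blue, red → green (repeats blue → red → green).
Second slot: perfect squares: 2², 3², 4², …; 4, 9, 16, 25, 36 → 49.
Putting it together: [green; 49].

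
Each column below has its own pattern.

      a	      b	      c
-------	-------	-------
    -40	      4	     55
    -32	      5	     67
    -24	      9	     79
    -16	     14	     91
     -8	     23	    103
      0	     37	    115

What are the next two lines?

Column a: +8 each step, so -40, -32, -24, -16, -8, 0 → 8 → 16.
For the column b, each term is the sum of the two before it: 4, 5, 9, 14, 23, 37 → 60 → 97.
For the column c, +12 each step: 55, 67, 79, 91, 103, 115 → 127 → 139.
So the next two lines are 8  60  127 and 16  97  139.

8  60  127; 16  97  139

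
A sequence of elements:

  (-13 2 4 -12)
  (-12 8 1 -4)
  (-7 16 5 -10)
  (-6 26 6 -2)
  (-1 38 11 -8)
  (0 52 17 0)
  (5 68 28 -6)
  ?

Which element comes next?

First part goes -13, -12, -7, -6, -1, 0, 5 → 6 (alternating steps +1, +5, +1, +5, …).
Second part — differences are 6, 8, 10, … (increasing by 2 each time): 2, 8, 16, 26, 38, 52, 68 → 86.
For the third part, each term is the sum of the two before it: 4, 1, 5, 6, 11, 17, 28 → 45.
Fourth part: alternating steps +8, −6, +8, −6, …, so -12, -4, -10, -2, -8, 0, -6 → 2.
Putting it together: (6 86 45 2).

(6 86 45 2)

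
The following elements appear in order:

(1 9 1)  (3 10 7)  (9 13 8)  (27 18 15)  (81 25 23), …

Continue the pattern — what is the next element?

First entry — ×3 each step: 1, 3, 9, 27, 81 → 243.
Second entry — differences are 1, 3, 5, … (increasing by 2 each time): 9, 10, 13, 18, 25 → 34.
Third entry goes 1, 7, 8, 15, 23 → 38 (each term is the sum of the two before it).
So the next element is (243 34 38).

(243 34 38)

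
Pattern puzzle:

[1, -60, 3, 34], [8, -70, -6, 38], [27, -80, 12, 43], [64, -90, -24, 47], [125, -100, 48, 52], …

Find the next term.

First coordinate — perfect cubes: 1³, 2³, 3³, …: 1, 8, 27, 64, 125 → 216.
Second coordinate: -60, -70, -80, -90, -100 → -110 (−10 each step).
Third coordinate: 3, -6, 12, -24, 48 → -96 (×(-2) each step).
Fourth coordinate: 34, 38, 43, 47, 52 → 56 (alternating steps +4, +5, +4, +5, …).
So the next term is [216, -110, -96, 56].

[216, -110, -96, 56]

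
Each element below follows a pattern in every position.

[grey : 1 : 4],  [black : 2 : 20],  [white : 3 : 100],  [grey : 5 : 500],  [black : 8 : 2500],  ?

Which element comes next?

Shade: repeats grey → black → white; grey, black, white, grey, black → white.
Second entry: each term is the sum of the two before it, so 1, 2, 3, 5, 8 → 13.
Third entry: 4, 20, 100, 500, 2500 → 12500 (×5 each step).
So the next element is [white : 13 : 12500].

[white : 13 : 12500]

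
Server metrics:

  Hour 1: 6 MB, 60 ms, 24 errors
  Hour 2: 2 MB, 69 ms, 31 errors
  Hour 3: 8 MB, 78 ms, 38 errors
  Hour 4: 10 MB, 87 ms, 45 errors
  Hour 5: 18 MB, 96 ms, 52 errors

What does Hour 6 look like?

28 MB, 105 ms, 59 errors

MB: each term is the sum of the two before it; 6, 2, 8, 10, 18 → 28.
Ms: +9 each step; 60, 69, 78, 87, 96 → 105.
Errors goes 24, 31, 38, 45, 52 → 59 (+7 each step).
Putting it together: 28 MB, 105 ms, 59 errors.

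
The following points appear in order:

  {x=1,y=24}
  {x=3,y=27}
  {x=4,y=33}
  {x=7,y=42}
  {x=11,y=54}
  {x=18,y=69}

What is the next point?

{x=29,y=87}

X: each term is the sum of the two before it, so 1, 3, 4, 7, 11, 18 → 29.
Y: differences are 3, 6, 9, … (increasing by 3 each time); 24, 27, 33, 42, 54, 69 → 87.
So the next point is {x=29,y=87}.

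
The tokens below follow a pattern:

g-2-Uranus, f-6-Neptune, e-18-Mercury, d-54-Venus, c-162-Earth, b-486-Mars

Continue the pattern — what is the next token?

Letter: g, f, e, d, c, b → a (letters move back 1 place in the alphabet).
For the second component, ×3 each step: 2, 6, 18, 54, 162, 486 → 1458.
Planet: runs through the planets Mercury→Neptune; Uranus, Neptune, Mercury, Venus, Earth, Mars → Jupiter.
Putting it together: a-1458-Jupiter.

a-1458-Jupiter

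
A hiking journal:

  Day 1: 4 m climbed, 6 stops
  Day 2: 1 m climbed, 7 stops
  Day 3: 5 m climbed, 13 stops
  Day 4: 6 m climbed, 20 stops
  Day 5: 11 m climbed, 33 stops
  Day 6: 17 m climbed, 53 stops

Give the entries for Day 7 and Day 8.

28 m climbed, 86 stops; 45 m climbed, 139 stops

M climbed: 4, 1, 5, 6, 11, 17 → 28 → 45 (each term is the sum of the two before it).
Stops — each term is the sum of the two before it: 6, 7, 13, 20, 33, 53 → 86 → 139.
Putting the parts together: 28 m climbed, 86 stops and then 45 m climbed, 139 stops.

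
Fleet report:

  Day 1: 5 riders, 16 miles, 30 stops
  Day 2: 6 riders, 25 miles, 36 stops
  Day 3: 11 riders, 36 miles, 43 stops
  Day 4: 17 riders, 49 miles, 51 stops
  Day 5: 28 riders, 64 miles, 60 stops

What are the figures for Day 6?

45 riders, 81 miles, 70 stops

For the riders, each term is the sum of the two before it: 5, 6, 11, 17, 28 → 45.
Miles: perfect squares: 4², 5², 6², …, so 16, 25, 36, 49, 64 → 81.
Stops: 30, 36, 43, 51, 60 → 70 (differences are 6, 7, 8, … (increasing by 1 each time)).
Putting it together: 45 riders, 81 miles, 70 stops.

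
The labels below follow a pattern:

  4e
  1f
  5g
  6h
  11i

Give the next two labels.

First component goes 4, 1, 5, 6, 11 → 17 → 28 (each term is the sum of the two before it).
Letter: e, f, g, h, i → j → k (letters move forward 1 place in the alphabet).
So the next two labels are 17j and 28k.

17j, 28k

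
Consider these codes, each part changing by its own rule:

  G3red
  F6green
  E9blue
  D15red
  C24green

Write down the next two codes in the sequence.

For the letter, letters move back 1 place in the alphabet: G, F, E, D, C → B → A.
Second component: 3, 6, 9, 15, 24 → 39 → 63 (each term is the sum of the two before it).
Colour: repeats red → green → blue, so red, green, blue, red, green → blue → red.
So the next two codes are B39blue and A63red.

B39blue, A63red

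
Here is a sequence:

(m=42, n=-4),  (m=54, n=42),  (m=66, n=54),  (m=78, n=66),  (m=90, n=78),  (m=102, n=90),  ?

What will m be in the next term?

M goes 42, 54, 66, 78, 90, 102 → 114 (+12 each step).
N — always the previous value of the m: -4, 42, 54, 66, 78, 90 → 102.

114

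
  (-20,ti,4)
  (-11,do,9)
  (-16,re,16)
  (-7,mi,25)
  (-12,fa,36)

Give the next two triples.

First value: -20, -11, -16, -7, -12 → -3 → -8 (alternating steps +9, −5, +9, −5, …).
Note: ti, do, re, mi, fa → sol → la (runs through the solfège scale do→ti).
Third value: perfect squares: 2², 3², 4², …, so 4, 9, 16, 25, 36 → 49 → 64.
So the next two triples are (-3,sol,49) and (-8,la,64).

(-3,sol,49), (-8,la,64)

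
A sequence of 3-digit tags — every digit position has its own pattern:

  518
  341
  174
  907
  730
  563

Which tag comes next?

396

First digit: −2 each step, mod 10, so 5, 3, 1, 9, 7, 5 → 3.
Second digit: 1, 4, 7, 0, 3, 6 → 9 (+3 each step, mod 10).
For the third digit, +3 each step, mod 10: 8, 1, 4, 7, 0, 3 → 6.
Putting it together: 396.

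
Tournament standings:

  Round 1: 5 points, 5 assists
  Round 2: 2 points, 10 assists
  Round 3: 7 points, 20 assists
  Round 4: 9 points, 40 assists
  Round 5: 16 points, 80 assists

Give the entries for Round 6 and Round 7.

For the points, each term is the sum of the two before it: 5, 2, 7, 9, 16 → 25 → 41.
Assists: ×2 each step, so 5, 10, 20, 40, 80 → 160 → 320.
So the next two lines are 25 points, 160 assists and 41 points, 320 assists.

25 points, 160 assists; 41 points, 320 assists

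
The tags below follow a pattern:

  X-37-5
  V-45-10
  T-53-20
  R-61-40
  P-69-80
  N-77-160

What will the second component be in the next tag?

85

Second component: +8 each step, so 37, 45, 53, 61, 69, 77 → 85.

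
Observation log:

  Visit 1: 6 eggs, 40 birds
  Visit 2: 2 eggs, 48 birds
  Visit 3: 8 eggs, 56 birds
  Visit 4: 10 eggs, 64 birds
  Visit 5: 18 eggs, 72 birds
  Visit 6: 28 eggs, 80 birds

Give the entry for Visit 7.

46 eggs, 88 birds

Eggs: each term is the sum of the two before it; 6, 2, 8, 10, 18, 28 → 46.
Birds: 40, 48, 56, 64, 72, 80 → 88 (+8 each step).
Combining the parts gives 46 eggs, 88 birds.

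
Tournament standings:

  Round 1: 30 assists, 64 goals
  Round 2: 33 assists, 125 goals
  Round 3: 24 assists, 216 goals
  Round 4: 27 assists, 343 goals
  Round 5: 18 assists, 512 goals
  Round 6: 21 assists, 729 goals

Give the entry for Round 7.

Assists — alternating steps +3, −9, +3, −9, …: 30, 33, 24, 27, 18, 21 → 12.
Goals goes 64, 125, 216, 343, 512, 729 → 1000 (perfect cubes: 4³, 5³, 6³, …).
Combining the parts gives 12 assists, 1000 goals.

12 assists, 1000 goals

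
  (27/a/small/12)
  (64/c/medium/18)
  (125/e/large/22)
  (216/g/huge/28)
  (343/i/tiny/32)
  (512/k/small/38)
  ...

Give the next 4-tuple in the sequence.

First component: 27, 64, 125, 216, 343, 512 → 729 (perfect cubes: 3³, 4³, 5³, …).
For the letter, letters move forward 2 places in the alphabet: a, c, e, g, i, k → m.
Size — repeats small → medium → large → huge → tiny: small, medium, large, huge, tiny, small → medium.
Fourth component — alternating steps +6, +4, +6, +4, …: 12, 18, 22, 28, 32, 38 → 42.
So the next 4-tuple is (729/m/medium/42).

(729/m/medium/42)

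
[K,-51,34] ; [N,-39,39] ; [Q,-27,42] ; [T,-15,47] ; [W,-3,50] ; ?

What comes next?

[Z,9,55]

Letter: letters move forward 3 places in the alphabet, so K, N, Q, T, W → Z.
For the second value, +12 each step: -51, -39, -27, -15, -3 → 9.
For the third value, alternating steps +5, +3, +5, +3, …: 34, 39, 42, 47, 50 → 55.
Putting it together: [Z,9,55].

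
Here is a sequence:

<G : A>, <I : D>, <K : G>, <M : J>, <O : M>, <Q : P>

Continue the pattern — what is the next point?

First letter: letters move forward 2 places in the alphabet, so G, I, K, M, O, Q → S.
Second letter: letters move forward 3 places in the alphabet; A, D, G, J, M, P → S.
Putting it together: <S : S>.

<S : S>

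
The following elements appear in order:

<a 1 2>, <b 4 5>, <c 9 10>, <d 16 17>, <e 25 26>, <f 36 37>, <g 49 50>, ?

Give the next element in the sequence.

Letter — letters move forward 1 place in the alphabet: a, b, c, d, e, f, g → h.
Second part goes 1, 4, 9, 16, 25, 36, 49 → 64 (perfect squares: 1², 2², 3², …).
Third part — always 1 more than the second part: 2, 5, 10, 17, 26, 37, 50 → 65.
So the next element is <h 64 65>.

<h 64 65>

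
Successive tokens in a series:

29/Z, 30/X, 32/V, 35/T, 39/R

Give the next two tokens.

44/P, 50/N

First component — differences are 1, 2, 3, … (increasing by 1 each time): 29, 30, 32, 35, 39 → 44 → 50.
Letter: Z, X, V, T, R → P → N (letters move back 2 places in the alphabet).
Putting the parts together: 44/P and then 50/N.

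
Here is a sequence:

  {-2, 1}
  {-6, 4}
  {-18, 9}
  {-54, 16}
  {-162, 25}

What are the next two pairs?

For the first coordinate, ×3 each step: -2, -6, -18, -54, -162 → -486 → -1458.
Second coordinate: perfect squares: 1², 2², 3², …, so 1, 4, 9, 16, 25 → 36 → 49.
Putting the parts together: {-486, 36} and then {-1458, 49}.

{-486, 36}, {-1458, 49}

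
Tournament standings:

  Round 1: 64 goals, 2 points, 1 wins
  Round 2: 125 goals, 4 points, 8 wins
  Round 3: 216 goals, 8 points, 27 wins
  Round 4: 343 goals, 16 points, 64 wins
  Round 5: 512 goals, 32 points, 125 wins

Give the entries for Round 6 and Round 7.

729 goals, 64 points, 216 wins; 1000 goals, 128 points, 343 wins

Goals: perfect cubes: 4³, 5³, 6³, …; 64, 125, 216, 343, 512 → 729 → 1000.
Points: ×2 each step, so 2, 4, 8, 16, 32 → 64 → 128.
Wins goes 1, 8, 27, 64, 125 → 216 → 343 (perfect cubes: 1³, 2³, 3³, …).
So the next two rows are 729 goals, 64 points, 216 wins and 1000 goals, 128 points, 343 wins.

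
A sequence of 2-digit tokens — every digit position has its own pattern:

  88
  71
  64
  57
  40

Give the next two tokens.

First digit goes 8, 7, 6, 5, 4 → 3 → 2 (−1 each step, mod 10).
Second digit: +3 each step, mod 10, so 8, 1, 4, 7, 0 → 3 → 6.
Putting the parts together: 33 and then 26.

33 then 26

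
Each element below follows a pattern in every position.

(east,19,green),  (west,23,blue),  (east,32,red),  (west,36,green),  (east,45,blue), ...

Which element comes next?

(west,49,red)

Direction goes east, west, east, west, east → west (alternates east ↔ west).
Second coordinate: alternating steps +4, +9, +4, +9, …; 19, 23, 32, 36, 45 → 49.
Colour: repeats green → blue → red; green, blue, red, green, blue → red.
So the next element is (west,49,red).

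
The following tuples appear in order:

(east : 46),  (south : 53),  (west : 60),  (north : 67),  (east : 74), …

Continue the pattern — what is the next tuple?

Direction goes east, south, west, north, east → south (repeats east → south → west → north).
Second value: +7 each step, so 46, 53, 60, 67, 74 → 81.
Putting it together: (south : 81).

(south : 81)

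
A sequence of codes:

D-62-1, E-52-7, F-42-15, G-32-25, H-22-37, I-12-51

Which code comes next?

For the letter, letters move forward 1 place in the alphabet: D, E, F, G, H, I → J.
For the second component, −10 each step: 62, 52, 42, 32, 22, 12 → 2.
Third component: differences are 6, 8, 10, … (increasing by 2 each time), so 1, 7, 15, 25, 37, 51 → 67.
Putting it together: J-2-67.

J-2-67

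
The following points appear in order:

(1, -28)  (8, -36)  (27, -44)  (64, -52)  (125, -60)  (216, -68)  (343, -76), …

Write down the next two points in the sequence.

First entry: perfect cubes: 1³, 2³, 3³, …; 1, 8, 27, 64, 125, 216, 343 → 512 → 729.
Second entry: −8 each step; -28, -36, -44, -52, -60, -68, -76 → -84 → -92.
So the next two points are (512, -84) and (729, -92).

(512, -84), (729, -92)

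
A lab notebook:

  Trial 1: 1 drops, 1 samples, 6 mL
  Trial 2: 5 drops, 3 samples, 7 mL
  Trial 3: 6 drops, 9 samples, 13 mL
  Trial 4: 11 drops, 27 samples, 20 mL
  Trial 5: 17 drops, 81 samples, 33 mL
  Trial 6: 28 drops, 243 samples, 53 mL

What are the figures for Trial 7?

Drops — each term is the sum of the two before it: 1, 5, 6, 11, 17, 28 → 45.
Samples: ×3 each step, so 1, 3, 9, 27, 81, 243 → 729.
ML: 6, 7, 13, 20, 33, 53 → 86 (each term is the sum of the two before it).
Combining the parts gives 45 drops, 729 samples, 86 mL.

45 drops, 729 samples, 86 mL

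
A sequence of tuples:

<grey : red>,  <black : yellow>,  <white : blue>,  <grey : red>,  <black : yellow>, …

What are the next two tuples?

<white : blue>, <grey : red>

Shade: repeats grey → black → white; grey, black, white, grey, black → white → grey.
For the colour, repeats red → yellow → blue: red, yellow, blue, red, yellow → blue → red.
So the next two tuples are <white : blue> and <grey : red>.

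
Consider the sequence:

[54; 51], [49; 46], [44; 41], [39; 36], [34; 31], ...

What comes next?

[29; 26]

First value: −5 each step, so 54, 49, 44, 39, 34 → 29.
Second value — always 3 less than the first value: 51, 46, 41, 36, 31 → 26.
Combining the parts gives [29; 26].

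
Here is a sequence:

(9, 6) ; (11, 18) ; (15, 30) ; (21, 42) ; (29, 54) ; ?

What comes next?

(39, 66)

First coordinate — differences are 2, 4, 6, … (increasing by 2 each time): 9, 11, 15, 21, 29 → 39.
For the second coordinate, +12 each step: 6, 18, 30, 42, 54 → 66.
Putting it together: (39, 66).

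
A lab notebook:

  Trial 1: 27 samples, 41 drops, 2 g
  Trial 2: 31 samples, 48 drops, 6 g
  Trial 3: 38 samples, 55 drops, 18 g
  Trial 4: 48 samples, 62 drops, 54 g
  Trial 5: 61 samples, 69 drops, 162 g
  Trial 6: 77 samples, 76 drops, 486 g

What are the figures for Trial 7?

96 samples, 83 drops, 1458 g

For the samples, differences are 4, 7, 10, … (increasing by 3 each time): 27, 31, 38, 48, 61, 77 → 96.
Drops: +7 each step, so 41, 48, 55, 62, 69, 76 → 83.
G goes 2, 6, 18, 54, 162, 486 → 1458 (×3 each step).
Putting it together: 96 samples, 83 drops, 1458 g.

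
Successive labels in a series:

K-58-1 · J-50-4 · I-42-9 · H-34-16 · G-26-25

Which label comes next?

F-18-36

For the letter, letters move back 1 place in the alphabet: K, J, I, H, G → F.
Second component: −8 each step; 58, 50, 42, 34, 26 → 18.
Third component: perfect squares: 1², 2², 3², …; 1, 4, 9, 16, 25 → 36.
Putting it together: F-18-36.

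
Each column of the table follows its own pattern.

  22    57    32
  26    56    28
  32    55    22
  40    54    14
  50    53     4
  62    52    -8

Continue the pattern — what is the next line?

First component: 22, 26, 32, 40, 50, 62 → 76 (differences are 4, 6, 8, … (increasing by 2 each time)).
For the second component, −1 each step: 57, 56, 55, 54, 53, 52 → 51.
Third component: together with the first component always sums to 54; 32, 28, 22, 14, 4, -8 → -22.
Combining the parts gives 76  51  -22.

76  51  -22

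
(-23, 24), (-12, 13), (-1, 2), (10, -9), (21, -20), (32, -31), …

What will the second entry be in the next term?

First entry: +11 each step; -23, -12, -1, 10, 21, 32 → 43.
Second entry: 24, 13, 2, -9, -20, -31 → -42 (together with the first entry always sums to 1).

-42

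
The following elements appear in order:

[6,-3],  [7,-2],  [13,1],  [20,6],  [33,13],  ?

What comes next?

[53,22]

First value goes 6, 7, 13, 20, 33 → 53 (each term is the sum of the two before it).
Second value: differences are 1, 3, 5, … (increasing by 2 each time); -3, -2, 1, 6, 13 → 22.
So the next element is [53,22].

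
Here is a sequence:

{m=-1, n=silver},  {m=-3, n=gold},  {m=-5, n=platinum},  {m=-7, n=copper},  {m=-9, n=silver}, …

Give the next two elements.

M goes -1, -3, -5, -7, -9 → -11 → -13 (−2 each step).
N: repeats silver → gold → platinum → copper, so silver, gold, platinum, copper, silver → gold → platinum.
So the next two elements are {m=-11, n=gold} and {m=-13, n=platinum}.

{m=-11, n=gold}, {m=-13, n=platinum}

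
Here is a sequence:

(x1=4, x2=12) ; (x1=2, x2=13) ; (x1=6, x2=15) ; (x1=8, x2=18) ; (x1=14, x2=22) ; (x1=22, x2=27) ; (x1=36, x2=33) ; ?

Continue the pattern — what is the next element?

X1 goes 4, 2, 6, 8, 14, 22, 36 → 58 (each term is the sum of the two before it).
X2: differences are 1, 2, 3, … (increasing by 1 each time), so 12, 13, 15, 18, 22, 27, 33 → 40.
Putting it together: (x1=58, x2=40).

(x1=58, x2=40)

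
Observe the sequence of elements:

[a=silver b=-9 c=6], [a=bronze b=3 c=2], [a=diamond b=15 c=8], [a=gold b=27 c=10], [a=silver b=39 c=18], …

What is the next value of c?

28

A goes silver, bronze, diamond, gold, silver → bronze (repeats silver → bronze → diamond → gold).
B: +12 each step, so -9, 3, 15, 27, 39 → 51.
C: 6, 2, 8, 10, 18 → 28 (each term is the sum of the two before it).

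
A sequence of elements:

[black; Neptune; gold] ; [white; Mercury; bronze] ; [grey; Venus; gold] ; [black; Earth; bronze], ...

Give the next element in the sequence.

[white; Mars; gold]

For the shade, repeats black → white → grey: black, white, grey, black → white.
Planet: Neptune, Mercury, Venus, Earth → Mars (runs through the planets Mercury→Neptune).
Rank: alternates gold ↔ bronze, so gold, bronze, gold, bronze → gold.
Putting it together: [white; Mars; gold].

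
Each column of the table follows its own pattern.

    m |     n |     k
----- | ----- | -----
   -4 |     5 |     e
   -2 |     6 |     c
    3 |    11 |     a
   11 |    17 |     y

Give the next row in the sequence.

Column m goes -4, -2, 3, 11 → 22 (differences are 2, 5, 8, … (increasing by 3 each time)).
Column n: each term is the sum of the two before it; 5, 6, 11, 17 → 28.
For the column k, letters move back 2 places in the alphabet, wrapping A→Z: e, c, a, y → w.
Combining the parts gives 22  28  w.

22  28  w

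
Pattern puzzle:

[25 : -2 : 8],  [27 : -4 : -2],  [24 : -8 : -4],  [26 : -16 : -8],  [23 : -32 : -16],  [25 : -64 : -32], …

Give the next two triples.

First part: 25, 27, 24, 26, 23, 25 → 22 → 24 (alternating steps +2, −3, +2, −3, …).
Second part — ×2 each step: -2, -4, -8, -16, -32, -64 → -128 → -256.
Third part: always the previous value of the second part; 8, -2, -4, -8, -16, -32 → -64 → -128.
Putting the parts together: [22 : -128 : -64] and then [24 : -256 : -128].

[22 : -128 : -64], [24 : -256 : -128]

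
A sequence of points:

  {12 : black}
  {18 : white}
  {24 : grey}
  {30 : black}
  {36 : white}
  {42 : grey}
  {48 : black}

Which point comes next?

First part: +6 each step, so 12, 18, 24, 30, 36, 42, 48 → 54.
For the shade, repeats black → white → grey: black, white, grey, black, white, grey, black → white.
Combining the parts gives {54 : white}.

{54 : white}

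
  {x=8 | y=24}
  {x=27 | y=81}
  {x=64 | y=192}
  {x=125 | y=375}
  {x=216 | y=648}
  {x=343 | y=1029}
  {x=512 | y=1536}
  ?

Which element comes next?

{x=729 | y=2187}

X goes 8, 27, 64, 125, 216, 343, 512 → 729 (perfect cubes: 2³, 3³, 4³, …).
Y: always 3 × the x, so 24, 81, 192, 375, 648, 1029, 1536 → 2187.
Combining the parts gives {x=729 | y=2187}.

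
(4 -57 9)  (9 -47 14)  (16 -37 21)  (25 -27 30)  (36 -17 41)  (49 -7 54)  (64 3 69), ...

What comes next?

(81 13 86)

First value: perfect squares: 2², 3², 4², …, so 4, 9, 16, 25, 36, 49, 64 → 81.
Second value: +10 each step, so -57, -47, -37, -27, -17, -7, 3 → 13.
Third value goes 9, 14, 21, 30, 41, 54, 69 → 86 (always 5 more than the first value).
So the next element is (81 13 86).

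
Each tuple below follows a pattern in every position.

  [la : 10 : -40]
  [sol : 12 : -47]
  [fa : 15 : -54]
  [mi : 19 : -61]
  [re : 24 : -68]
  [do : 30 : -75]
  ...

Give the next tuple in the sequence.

Note goes la, sol, fa, mi, re, do → ti (runs backward through the solfège scale do→ti).
For the second slot, differences are 2, 3, 4, … (increasing by 1 each time): 10, 12, 15, 19, 24, 30 → 37.
Third slot — −7 each step: -40, -47, -54, -61, -68, -75 → -82.
So the next tuple is [ti : 37 : -82].

[ti : 37 : -82]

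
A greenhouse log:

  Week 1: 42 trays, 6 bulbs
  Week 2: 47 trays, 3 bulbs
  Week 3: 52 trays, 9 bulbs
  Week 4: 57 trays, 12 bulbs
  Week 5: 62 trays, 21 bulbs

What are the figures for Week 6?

Trays — +5 each step: 42, 47, 52, 57, 62 → 67.
Bulbs — each term is the sum of the two before it: 6, 3, 9, 12, 21 → 33.
So the next line is 67 trays, 33 bulbs.

67 trays, 33 bulbs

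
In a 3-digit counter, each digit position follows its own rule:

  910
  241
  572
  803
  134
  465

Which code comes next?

First digit: +3 each step, mod 10; 9, 2, 5, 8, 1, 4 → 7.
Second digit goes 1, 4, 7, 0, 3, 6 → 9 (+3 each step, mod 10).
Third digit: +1 each step, mod 10, so 0, 1, 2, 3, 4, 5 → 6.
Combining the parts gives 796.

796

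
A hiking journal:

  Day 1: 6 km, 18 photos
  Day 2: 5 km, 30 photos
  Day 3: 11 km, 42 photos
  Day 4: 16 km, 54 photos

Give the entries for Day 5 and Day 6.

27 km, 66 photos; 43 km, 78 photos

Km: each term is the sum of the two before it, so 6, 5, 11, 16 → 27 → 43.
For the photos, +12 each step: 18, 30, 42, 54 → 66 → 78.
So the next two rows are 27 km, 66 photos and 43 km, 78 photos.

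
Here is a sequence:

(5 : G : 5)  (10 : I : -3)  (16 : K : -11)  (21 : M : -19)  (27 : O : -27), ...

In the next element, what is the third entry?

-35

For the third entry, −8 each step: 5, -3, -11, -19, -27 → -35.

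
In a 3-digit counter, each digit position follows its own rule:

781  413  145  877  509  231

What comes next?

963

First digit goes 7, 4, 1, 8, 5, 2 → 9 (−3 each step, mod 10).
Second digit goes 8, 1, 4, 7, 0, 3 → 6 (+3 each step, mod 10).
Third digit: 1, 3, 5, 7, 9, 1 → 3 (+2 each step, mod 10).
Combining the parts gives 963.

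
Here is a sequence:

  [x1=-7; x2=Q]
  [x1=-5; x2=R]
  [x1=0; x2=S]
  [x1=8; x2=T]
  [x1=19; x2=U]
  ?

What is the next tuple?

X1: differences are 2, 5, 8, … (increasing by 3 each time), so -7, -5, 0, 8, 19 → 33.
X2: letters move forward 1 place in the alphabet, so Q, R, S, T, U → V.
Putting it together: [x1=33; x2=V].

[x1=33; x2=V]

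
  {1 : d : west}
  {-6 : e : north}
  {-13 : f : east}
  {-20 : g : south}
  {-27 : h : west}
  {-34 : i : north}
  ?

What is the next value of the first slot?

-41

For the first slot, −7 each step: 1, -6, -13, -20, -27, -34 → -41.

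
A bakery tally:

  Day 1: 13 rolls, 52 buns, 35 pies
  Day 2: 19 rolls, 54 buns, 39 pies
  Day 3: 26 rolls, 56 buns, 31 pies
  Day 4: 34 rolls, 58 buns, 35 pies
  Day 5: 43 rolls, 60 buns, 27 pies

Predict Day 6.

Rolls goes 13, 19, 26, 34, 43 → 53 (differences are 6, 7, 8, … (increasing by 1 each time)).
Buns — +2 each step: 52, 54, 56, 58, 60 → 62.
Pies: alternating steps +4, −8, +4, −8, …; 35, 39, 31, 35, 27 → 31.
So the next row is 53 rolls, 62 buns, 31 pies.

53 rolls, 62 buns, 31 pies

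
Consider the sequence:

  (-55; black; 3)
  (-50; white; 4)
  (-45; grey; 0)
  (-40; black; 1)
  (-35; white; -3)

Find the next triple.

First component — +5 each step: -55, -50, -45, -40, -35 → -30.
Shade: repeats black → white → grey, so black, white, grey, black, white → grey.
Third component: 3, 4, 0, 1, -3 → -2 (alternating steps +1, −4, +1, −4, …).
Combining the parts gives (-30; grey; -2).

(-30; grey; -2)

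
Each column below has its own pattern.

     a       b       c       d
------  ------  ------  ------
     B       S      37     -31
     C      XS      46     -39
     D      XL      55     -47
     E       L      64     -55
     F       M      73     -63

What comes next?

Column a: B, C, D, E, F → G (letters move forward 1 place in the alphabet).
Column b — runs backward through clothing sizes XS→XL: S, XS, XL, L, M → S.
Column c: 37, 46, 55, 64, 73 → 82 (+9 each step).
Column d — −8 each step: -31, -39, -47, -55, -63 → -71.
So the next line is G  S  82  -71.

G  S  82  -71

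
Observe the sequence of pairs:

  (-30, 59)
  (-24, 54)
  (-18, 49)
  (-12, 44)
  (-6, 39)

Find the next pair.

(0, 34)

For the first part, +6 each step: -30, -24, -18, -12, -6 → 0.
Second part: −5 each step, so 59, 54, 49, 44, 39 → 34.
Combining the parts gives (0, 34).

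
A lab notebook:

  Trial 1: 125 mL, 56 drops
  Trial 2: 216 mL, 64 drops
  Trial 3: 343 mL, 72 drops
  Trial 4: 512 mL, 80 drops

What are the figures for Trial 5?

729 mL, 88 drops

For the mL, perfect cubes: 5³, 6³, 7³, …: 125, 216, 343, 512 → 729.
Drops goes 56, 64, 72, 80 → 88 (+8 each step).
Putting it together: 729 mL, 88 drops.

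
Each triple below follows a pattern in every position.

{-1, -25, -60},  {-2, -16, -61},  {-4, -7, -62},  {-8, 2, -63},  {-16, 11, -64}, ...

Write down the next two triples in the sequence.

First slot: ×2 each step; -1, -2, -4, -8, -16 → -32 → -64.
Second slot: -25, -16, -7, 2, 11 → 20 → 29 (+9 each step).
Third slot goes -60, -61, -62, -63, -64 → -65 → -66 (−1 each step).
So the next two triples are {-32, 20, -65} and {-64, 29, -66}.

{-32, 20, -65}, {-64, 29, -66}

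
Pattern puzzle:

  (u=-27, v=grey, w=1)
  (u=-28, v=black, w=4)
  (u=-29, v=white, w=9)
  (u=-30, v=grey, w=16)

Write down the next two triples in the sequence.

U: -27, -28, -29, -30 → -31 → -32 (−1 each step).
V — repeats grey → black → white: grey, black, white, grey → black → white.
W: perfect squares: 1², 2², 3², …; 1, 4, 9, 16 → 25 → 36.
Putting the parts together: (u=-31, v=black, w=25) and then (u=-32, v=white, w=36).

(u=-31, v=black, w=25), (u=-32, v=white, w=36)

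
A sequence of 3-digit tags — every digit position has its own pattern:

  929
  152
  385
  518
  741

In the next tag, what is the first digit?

9

First digit: +2 each step, mod 10, so 9, 1, 3, 5, 7 → 9.
Second digit: 2, 5, 8, 1, 4 → 7 (+3 each step, mod 10).
Third digit: +3 each step, mod 10; 9, 2, 5, 8, 1 → 4.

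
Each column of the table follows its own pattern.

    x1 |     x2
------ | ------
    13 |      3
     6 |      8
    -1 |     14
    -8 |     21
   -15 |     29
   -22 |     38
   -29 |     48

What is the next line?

Column x1 goes 13, 6, -1, -8, -15, -22, -29 → -36 (−7 each step).
Column x2: 3, 8, 14, 21, 29, 38, 48 → 59 (differences are 5, 6, 7, … (increasing by 1 each time)).
Combining the parts gives -36  59.

-36  59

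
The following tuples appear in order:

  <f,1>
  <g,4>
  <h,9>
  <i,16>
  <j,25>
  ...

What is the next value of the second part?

Second part: perfect squares: 1², 2², 3², …, so 1, 4, 9, 16, 25 → 36.

36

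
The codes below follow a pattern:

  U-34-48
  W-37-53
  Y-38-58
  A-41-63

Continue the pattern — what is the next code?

For the letter, letters move forward 2 places in the alphabet, wrapping Z→A: U, W, Y, A → C.
Second component — alternating steps +3, +1, +3, +1, …: 34, 37, 38, 41 → 42.
Third component — +5 each step: 48, 53, 58, 63 → 68.
Combining the parts gives C-42-68.

C-42-68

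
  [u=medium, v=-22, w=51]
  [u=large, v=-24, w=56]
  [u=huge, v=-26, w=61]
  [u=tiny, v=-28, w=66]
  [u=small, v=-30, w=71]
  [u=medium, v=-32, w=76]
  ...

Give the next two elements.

[u=large, v=-34, w=81], [u=huge, v=-36, w=86]

U: medium, large, huge, tiny, small, medium → large → huge (repeats medium → large → huge → tiny → small).
V — −2 each step: -22, -24, -26, -28, -30, -32 → -34 → -36.
W goes 51, 56, 61, 66, 71, 76 → 81 → 86 (+5 each step).
So the next two elements are [u=large, v=-34, w=81] and [u=huge, v=-36, w=86].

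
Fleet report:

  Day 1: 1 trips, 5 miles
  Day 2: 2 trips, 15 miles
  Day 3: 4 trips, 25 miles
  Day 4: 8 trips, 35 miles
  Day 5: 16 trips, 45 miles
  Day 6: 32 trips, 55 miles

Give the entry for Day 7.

Trips goes 1, 2, 4, 8, 16, 32 → 64 (×2 each step).
For the miles, +10 each step: 5, 15, 25, 35, 45, 55 → 65.
Combining the parts gives 64 trips, 65 miles.

64 trips, 65 miles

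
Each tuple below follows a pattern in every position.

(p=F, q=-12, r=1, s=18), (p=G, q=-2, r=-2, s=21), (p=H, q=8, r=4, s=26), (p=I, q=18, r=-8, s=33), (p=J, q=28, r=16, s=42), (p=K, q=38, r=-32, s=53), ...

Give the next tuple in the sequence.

P: letters move forward 1 place in the alphabet; F, G, H, I, J, K → L.
Q: -12, -2, 8, 18, 28, 38 → 48 (+10 each step).
R: 1, -2, 4, -8, 16, -32 → 64 (×(-2) each step).
S: differences are 3, 5, 7, … (increasing by 2 each time), so 18, 21, 26, 33, 42, 53 → 66.
Combining the parts gives (p=L, q=48, r=64, s=66).

(p=L, q=48, r=64, s=66)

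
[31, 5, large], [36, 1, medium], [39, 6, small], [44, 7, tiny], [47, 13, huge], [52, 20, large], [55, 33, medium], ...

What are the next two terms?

For the first coordinate, alternating steps +5, +3, +5, +3, …: 31, 36, 39, 44, 47, 52, 55 → 60 → 63.
Second coordinate: each term is the sum of the two before it; 5, 1, 6, 7, 13, 20, 33 → 53 → 86.
Size: large, medium, small, tiny, huge, large, medium → small → tiny (repeats large → medium → small → tiny → huge).
Putting the parts together: [60, 53, small] and then [63, 86, tiny].

[60, 53, small], [63, 86, tiny]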